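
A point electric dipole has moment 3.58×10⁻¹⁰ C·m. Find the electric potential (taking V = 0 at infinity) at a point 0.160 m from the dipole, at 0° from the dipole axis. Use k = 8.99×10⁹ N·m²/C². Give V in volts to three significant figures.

The dipole potential is V = kp cosθ / r².
V = (8.99×10⁹)(3.58×10⁻¹⁰)·cos0° / (0.160)² = 125.7 V.

V ≈ 126 V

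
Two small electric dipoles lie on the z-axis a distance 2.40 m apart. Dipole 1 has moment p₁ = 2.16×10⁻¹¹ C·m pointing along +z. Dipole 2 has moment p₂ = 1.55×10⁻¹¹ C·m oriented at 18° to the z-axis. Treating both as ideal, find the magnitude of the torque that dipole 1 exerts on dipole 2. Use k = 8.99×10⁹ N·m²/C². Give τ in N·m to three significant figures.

τ ≈ 1.35×10⁻¹³ N·m

The second dipole sits on the axis of the first, so the field there is axial: E₁ = 2kp₁/r³ along +z.
E₁ = 2(8.99×10⁹)(2.16×10⁻¹¹)/(2.40)³ = 0.02809 N/C.
Torque on the second dipole: τ = p₂ E₁ sinθ.
τ = (1.55×10⁻¹¹)(0.02809)·sin18° = 1.346×10⁻¹³ N·m.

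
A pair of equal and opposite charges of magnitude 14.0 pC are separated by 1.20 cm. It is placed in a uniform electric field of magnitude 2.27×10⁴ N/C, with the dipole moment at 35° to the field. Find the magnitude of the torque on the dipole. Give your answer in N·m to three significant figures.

τ ≈ 2.19×10⁻⁹ N·m

Dipole moment p = qd = (1.40×10⁻¹¹ C)(0.0120 m) = 1.68×10⁻¹³ C·m.
Torque on an electric dipole: τ = pE sinθ.
τ = (1.68×10⁻¹³)(2.27×10⁴)·sin35° = 2.187×10⁻⁹ N·m.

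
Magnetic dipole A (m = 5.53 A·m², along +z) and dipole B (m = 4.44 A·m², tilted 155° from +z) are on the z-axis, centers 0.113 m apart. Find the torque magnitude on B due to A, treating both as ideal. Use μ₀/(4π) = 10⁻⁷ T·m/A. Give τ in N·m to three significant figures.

τ ≈ 0.00144 N·m

Dipole B is on the axis of dipole A, so B₁ there is axial: B₁ = (μ₀/4π)·2m₁/r³ along +z.
B₁ = 2(10⁻⁷)(5.53)/(0.113)³ = 7.665×10⁻⁴ T.
τ = m₂ B₁ sinθ.
τ = (4.44)(7.665×10⁻⁴)·sin155° = 0.001438 N·m.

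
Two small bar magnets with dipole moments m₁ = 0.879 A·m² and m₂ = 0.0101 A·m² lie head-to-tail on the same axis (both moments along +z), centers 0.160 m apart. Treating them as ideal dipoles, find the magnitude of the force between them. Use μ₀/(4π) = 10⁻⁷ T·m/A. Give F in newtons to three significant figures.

F ≈ 8.13×10⁻⁶ N

On-axis B of dipole 1: B = (μ₀/4π)·2m₁/r³. Force on dipole 2: F = m₂·dB/dr.
dB/dr = −(μ₀/4π)·6m₁/r⁴, so |F| = (μ₀/4π)·6m₁m₂/r⁴.
F = 6(10⁻⁷)(0.879)(0.0101)/(0.160)⁴ = 8.128×10⁻⁶ N.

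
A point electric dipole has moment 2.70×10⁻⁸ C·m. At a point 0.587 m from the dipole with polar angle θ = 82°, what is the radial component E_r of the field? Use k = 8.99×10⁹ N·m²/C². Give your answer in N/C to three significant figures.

For a dipole, E_r = (2kp cosθ)/r³.
kp/r³ = (8.99×10⁹)(2.70×10⁻⁸)/(0.587)³ = 1200 N/C.
E_r = 2·1200·cos82° = 334.0 N/C.

E_r ≈ 334 N/C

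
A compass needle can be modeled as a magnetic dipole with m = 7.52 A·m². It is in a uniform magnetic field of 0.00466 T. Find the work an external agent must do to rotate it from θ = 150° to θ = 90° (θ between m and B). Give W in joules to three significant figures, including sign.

W_ext = ΔU = −mB cosθ₂ + mB cosθ₁ = mB(cosθ₁ − cosθ₂).
W = (7.52)(0.00466)·(cos150° − cos90°) = (0.03504)·(-0.8660) = -0.03035 J.

W ≈ -0.0303 J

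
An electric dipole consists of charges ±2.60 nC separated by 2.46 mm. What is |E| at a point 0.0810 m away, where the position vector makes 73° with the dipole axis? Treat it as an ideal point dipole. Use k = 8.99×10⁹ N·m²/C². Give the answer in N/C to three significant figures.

Dipole moment p = qd = (2.60×10⁻⁹ C)(0.00246 m) = 6.396×10⁻¹² C·m.
At angle θ the dipole field magnitude is E = (kp/r³)·√(1 + 3cos²θ).
kp/r³ = (8.99×10⁹)(6.396×10⁻¹²) / (0.0810)³ = 108.2 N/C.
√(1 + 3cos²73°) = √(1 + 3·0.0855) = √1.2564 ≈ 1.1209.
E ≈ 108.2 × 1.121 = 121.3 N/C.

E ≈ 121 N/C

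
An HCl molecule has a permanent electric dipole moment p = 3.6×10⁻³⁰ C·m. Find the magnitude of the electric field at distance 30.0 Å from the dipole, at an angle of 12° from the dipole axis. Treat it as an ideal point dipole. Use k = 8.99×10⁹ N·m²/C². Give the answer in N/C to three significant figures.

E ≈ 2.36×10⁶ N/C

At angle θ the dipole field magnitude is E = (kp/r³)·√(1 + 3cos²θ).
kp/r³ = (8.99×10⁹)(3.60×10⁻³⁰) / (3.00×10⁻⁹)³ = 1.199×10⁶ N/C.
√(1 + 3cos²12°) = √(1 + 3·0.9568) = √3.8703 ≈ 1.9673.
E ≈ 1.199×10⁶ × 1.967 = 2.358×10⁶ N/C.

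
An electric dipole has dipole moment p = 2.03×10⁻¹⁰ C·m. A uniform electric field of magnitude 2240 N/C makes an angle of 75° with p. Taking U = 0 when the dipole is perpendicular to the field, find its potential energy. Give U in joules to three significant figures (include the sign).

U ≈ -1.18×10⁻⁷ J

U = −p·E = −pE cosθ.
U = −(2.03×10⁻¹⁰)(2240)·cos75° = -1.177×10⁻⁷ J.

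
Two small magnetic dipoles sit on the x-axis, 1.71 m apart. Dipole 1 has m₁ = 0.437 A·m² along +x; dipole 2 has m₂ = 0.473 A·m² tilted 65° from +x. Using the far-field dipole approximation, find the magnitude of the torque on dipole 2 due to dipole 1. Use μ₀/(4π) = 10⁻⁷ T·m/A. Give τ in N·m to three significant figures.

τ ≈ 7.49×10⁻⁹ N·m

Dipole B is on the axis of dipole A, so B₁ there is axial: B₁ = (μ₀/4π)·2m₁/r³ along +x.
B₁ = 2(10⁻⁷)(0.437)/(1.71)³ = 1.748×10⁻⁸ T.
τ = m₂ B₁ sinθ.
τ = (0.473)(1.748×10⁻⁸)·sin65° = 7.493×10⁻⁹ N·m.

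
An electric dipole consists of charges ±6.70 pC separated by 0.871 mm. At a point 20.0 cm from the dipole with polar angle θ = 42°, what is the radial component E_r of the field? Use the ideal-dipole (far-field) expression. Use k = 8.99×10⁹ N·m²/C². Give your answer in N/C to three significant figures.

E_r ≈ 0.00975 N/C

Dipole moment p = qd = (6.70×10⁻¹² C)(8.71×10⁻⁴ m) = 5.836×10⁻¹⁵ C·m.
For a dipole, E_r = (2kp cosθ)/r³.
kp/r³ = (8.99×10⁹)(5.836×10⁻¹⁵)/(0.200)³ = 0.006558 N/C.
E_r = 2·0.006558·cos42° = 0.009747 N/C.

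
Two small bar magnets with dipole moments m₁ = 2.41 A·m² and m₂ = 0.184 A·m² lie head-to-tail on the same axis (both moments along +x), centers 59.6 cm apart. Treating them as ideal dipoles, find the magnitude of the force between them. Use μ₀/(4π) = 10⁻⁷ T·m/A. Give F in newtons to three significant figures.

F ≈ 2.11×10⁻⁶ N

On-axis B of dipole 1: B = (μ₀/4π)·2m₁/r³. Force on dipole 2: F = m₂·dB/dr.
dB/dr = −(μ₀/4π)·6m₁/r⁴, so |F| = (μ₀/4π)·6m₁m₂/r⁴.
F = 6(10⁻⁷)(2.41)(0.184)/(0.596)⁴ = 2.109×10⁻⁶ N.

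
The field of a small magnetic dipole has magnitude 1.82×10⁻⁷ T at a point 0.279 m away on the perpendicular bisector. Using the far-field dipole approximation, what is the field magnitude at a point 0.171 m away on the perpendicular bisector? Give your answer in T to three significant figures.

Dipole fields scale as 1/r³ in the far field; the geometry is the same at both points.
B₂ = B₁ · (r₁/r₂)³ = 1.82×10⁻⁷ · (0.279/0.171)³.
(r₁/r₂)³ = (1.632)³ = 4.343.
B₂ ≈ 7.905×10⁻⁷ T.

B ≈ 7.90×10⁻⁷ T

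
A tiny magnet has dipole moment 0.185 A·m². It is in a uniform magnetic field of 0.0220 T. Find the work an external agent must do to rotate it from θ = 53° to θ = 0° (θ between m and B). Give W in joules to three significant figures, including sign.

W ≈ -0.00162 J

W_ext = ΔU = −mB cosθ₂ + mB cosθ₁ = mB(cosθ₁ − cosθ₂).
W = (0.185)(0.0220)·(cos53° − cos0°) = (0.004070)·(-0.3982) = -0.001621 J.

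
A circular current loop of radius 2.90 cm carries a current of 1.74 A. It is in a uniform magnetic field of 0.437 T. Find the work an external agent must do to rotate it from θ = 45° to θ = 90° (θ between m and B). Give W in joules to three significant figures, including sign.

W ≈ 0.00142 J

Magnetic moment m = IA = Iπa² = (1.74)·π·(0.0290)² = 0.004597 A·m².
W_ext = ΔU = −mB cosθ₂ + mB cosθ₁ = mB(cosθ₁ − cosθ₂).
W = (0.004597)(0.437)·(cos45° − cos90°) = (0.002009)·(+0.7071) = 0.001420 J.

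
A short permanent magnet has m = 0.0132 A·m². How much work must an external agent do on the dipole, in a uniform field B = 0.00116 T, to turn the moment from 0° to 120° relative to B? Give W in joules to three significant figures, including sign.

W_ext = ΔU = −mB cosθ₂ + mB cosθ₁ = mB(cosθ₁ − cosθ₂).
W = (0.0132)(0.00116)·(cos0° − cos120°) = (1.531×10⁻⁵)·(+1.5000) = 2.297×10⁻⁵ J.

W ≈ 2.30×10⁻⁵ J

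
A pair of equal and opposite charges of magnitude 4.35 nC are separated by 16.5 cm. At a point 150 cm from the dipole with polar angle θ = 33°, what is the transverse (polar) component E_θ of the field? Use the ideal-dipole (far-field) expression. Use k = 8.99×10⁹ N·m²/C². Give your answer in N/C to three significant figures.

Dipole moment p = qd = (4.35×10⁻⁹ C)(0.165 m) = 7.178×10⁻¹⁰ C·m.
For a dipole, E_θ = (kp sinθ)/r³.
kp/r³ = (8.99×10⁹)(7.178×10⁻¹⁰)/(1.50)³ = 1.912 N/C.
E_θ = 1.912·sin33° = 1.041 N/C.

E_θ ≈ 1.04 N/C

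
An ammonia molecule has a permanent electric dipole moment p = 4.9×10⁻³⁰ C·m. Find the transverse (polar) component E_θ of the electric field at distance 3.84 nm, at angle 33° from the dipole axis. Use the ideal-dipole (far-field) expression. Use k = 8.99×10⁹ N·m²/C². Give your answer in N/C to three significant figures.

For a dipole, E_θ = (kp sinθ)/r³.
kp/r³ = (8.99×10⁹)(4.90×10⁻³⁰)/(3.84×10⁻⁹)³ = 7.780×10⁵ N/C.
E_θ = 7.780×10⁵·sin33° = 4.237×10⁵ N/C.

E_θ ≈ 4.24×10⁵ N/C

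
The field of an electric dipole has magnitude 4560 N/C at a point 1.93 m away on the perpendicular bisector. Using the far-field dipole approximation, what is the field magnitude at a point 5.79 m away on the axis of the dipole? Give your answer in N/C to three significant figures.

Dipole fields scale as 1/r³ in the far field.
The axial field is twice the equatorial field at the same r, so the geometry factor is 2/1.
E₂ = E₁ · (2/1) · (r₁/r₂)³ = 4560 · 2 · (1.93/5.79)³.
(r₁/r₂)³ = (0.3333)³ = 0.03704.
E₂ ≈ 337.8 N/C.

E ≈ 338 N/C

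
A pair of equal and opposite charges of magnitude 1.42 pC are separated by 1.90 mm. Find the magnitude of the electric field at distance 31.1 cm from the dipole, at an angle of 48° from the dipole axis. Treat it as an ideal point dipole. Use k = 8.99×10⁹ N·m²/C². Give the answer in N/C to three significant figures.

E ≈ 0.00123 N/C

Dipole moment p = qd = (1.42×10⁻¹² C)(0.00190 m) = 2.698×10⁻¹⁵ C·m.
At angle θ the dipole field magnitude is E = (kp/r³)·√(1 + 3cos²θ).
kp/r³ = (8.99×10⁹)(2.698×10⁻¹⁵) / (0.311)³ = 8.063×10⁻⁴ N/C.
√(1 + 3cos²48°) = √(1 + 3·0.4477) = √2.3432 ≈ 1.5308.
E ≈ 8.063×10⁻⁴ × 1.531 = 0.001234 N/C.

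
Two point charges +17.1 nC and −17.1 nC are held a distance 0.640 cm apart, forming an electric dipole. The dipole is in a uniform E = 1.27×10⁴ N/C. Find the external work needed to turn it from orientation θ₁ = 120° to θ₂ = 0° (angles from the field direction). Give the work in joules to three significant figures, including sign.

W ≈ -2.08×10⁻⁶ J

Dipole moment p = qd = (1.71×10⁻⁸ C)(0.00640 m) = 1.094×10⁻¹⁰ C·m.
W_ext = ΔU = U(θ₂) − U(θ₁) = −pE cosθ₂ − (−pE cosθ₁) = pE(cosθ₁ − cosθ₂).
W = (1.094×10⁻¹⁰)(1.27×10⁴)·(cos120° − cos0°) = (1.389×10⁻⁶)·(-1.5000) = -2.084×10⁻⁶ J.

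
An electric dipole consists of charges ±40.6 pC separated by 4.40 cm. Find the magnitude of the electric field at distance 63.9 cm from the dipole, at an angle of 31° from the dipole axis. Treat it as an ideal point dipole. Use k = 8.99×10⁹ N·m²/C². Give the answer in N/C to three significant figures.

E ≈ 0.110 N/C

Dipole moment p = qd = (4.06×10⁻¹¹ C)(0.0440 m) = 1.786×10⁻¹² C·m.
At angle θ the dipole field magnitude is E = (kp/r³)·√(1 + 3cos²θ).
kp/r³ = (8.99×10⁹)(1.786×10⁻¹²) / (0.639)³ = 0.06154 N/C.
√(1 + 3cos²31°) = √(1 + 3·0.7347) = √3.2042 ≈ 1.7900.
E ≈ 0.06154 × 1.790 = 0.1102 N/C.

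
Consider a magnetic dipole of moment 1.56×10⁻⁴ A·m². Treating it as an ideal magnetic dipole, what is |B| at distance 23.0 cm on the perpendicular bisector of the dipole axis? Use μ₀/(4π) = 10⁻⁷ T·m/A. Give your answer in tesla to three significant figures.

In the equatorial plane B = (μ₀/4π)·m/r³ (half the axial value).
B = (10⁻⁷)·(1.56×10⁻⁴) / (0.230)³ = 1.282×10⁻⁹ T.

B ≈ 1.28×10⁻⁹ T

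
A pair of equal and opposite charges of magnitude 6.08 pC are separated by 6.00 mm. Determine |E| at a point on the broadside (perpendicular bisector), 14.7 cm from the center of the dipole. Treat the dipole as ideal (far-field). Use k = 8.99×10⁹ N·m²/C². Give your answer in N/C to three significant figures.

E ≈ 0.103 N/C

Dipole moment p = qd = (6.08×10⁻¹² C)(0.00600 m) = 3.648×10⁻¹⁴ C·m.
In the equatorial plane E = kp/r³.
E = (8.99×10⁹)(3.648×10⁻¹⁴) / (0.147)³ = 0.1032 N/C.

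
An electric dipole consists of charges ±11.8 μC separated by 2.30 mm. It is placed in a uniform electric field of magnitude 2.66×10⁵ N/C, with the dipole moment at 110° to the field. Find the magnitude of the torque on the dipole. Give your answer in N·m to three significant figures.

τ ≈ 0.00678 N·m

Dipole moment p = qd = (1.18×10⁻⁵ C)(0.00230 m) = 2.714×10⁻⁸ C·m.
Torque on an electric dipole: τ = pE sinθ.
τ = (2.714×10⁻⁸)(2.66×10⁵)·sin110° = 0.006784 N·m.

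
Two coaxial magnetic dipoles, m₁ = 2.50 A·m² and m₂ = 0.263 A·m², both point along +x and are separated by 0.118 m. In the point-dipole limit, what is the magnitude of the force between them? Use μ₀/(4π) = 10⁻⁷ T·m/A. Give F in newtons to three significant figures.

On-axis B of dipole 1: B = (μ₀/4π)·2m₁/r³. Force on dipole 2: F = m₂·dB/dr.
dB/dr = −(μ₀/4π)·6m₁/r⁴, so |F| = (μ₀/4π)·6m₁m₂/r⁴.
F = 6(10⁻⁷)(2.50)(0.263)/(0.118)⁴ = 0.002035 N.

F ≈ 0.00203 N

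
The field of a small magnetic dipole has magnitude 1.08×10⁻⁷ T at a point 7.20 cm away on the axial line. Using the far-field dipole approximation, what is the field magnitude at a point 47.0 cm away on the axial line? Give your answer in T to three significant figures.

Dipole fields scale as 1/r³ in the far field; the geometry is the same at both points.
B₂ = B₁ · (r₁/r₂)³ = 1.08×10⁻⁷ · (7.20/47.0)³.
(r₁/r₂)³ = (0.1532)³ = 0.003595.
B₂ ≈ 3.883×10⁻¹⁰ T.

B ≈ 3.88×10⁻¹⁰ T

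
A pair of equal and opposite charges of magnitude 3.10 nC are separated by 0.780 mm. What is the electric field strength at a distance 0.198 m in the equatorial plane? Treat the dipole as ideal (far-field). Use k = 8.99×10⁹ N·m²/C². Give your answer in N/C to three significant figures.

E ≈ 2.80 N/C

Dipole moment p = qd = (3.10×10⁻⁹ C)(7.80×10⁻⁴ m) = 2.418×10⁻¹² C·m.
On the perpendicular bisector E = kp/r³ (half the axial value at the same distance).
E = (8.99×10⁹)(2.418×10⁻¹²) / (0.198)³ = 2.800 N/C.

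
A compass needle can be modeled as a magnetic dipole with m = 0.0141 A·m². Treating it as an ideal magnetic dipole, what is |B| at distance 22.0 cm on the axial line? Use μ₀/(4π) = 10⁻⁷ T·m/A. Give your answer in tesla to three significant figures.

B ≈ 2.65×10⁻⁷ T

On axis B = (μ₀/4π)·2m/r³.
B = 2·(10⁻⁷)·(0.0141) / (0.220)³ = 2.648×10⁻⁷ T.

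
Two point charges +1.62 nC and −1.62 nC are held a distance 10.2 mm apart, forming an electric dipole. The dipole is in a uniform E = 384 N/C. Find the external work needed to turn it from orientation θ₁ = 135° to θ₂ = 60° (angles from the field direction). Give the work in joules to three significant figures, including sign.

W ≈ -7.66×10⁻⁹ J

Dipole moment p = qd = (1.62×10⁻⁹ C)(0.0102 m) = 1.652×10⁻¹¹ C·m.
W_ext = ΔU = U(θ₂) − U(θ₁) = −pE cosθ₂ − (−pE cosθ₁) = pE(cosθ₁ − cosθ₂).
W = (1.652×10⁻¹¹)(384)·(cos135° − cos60°) = (6.344×10⁻⁹)·(-1.2071) = -7.657×10⁻⁹ J.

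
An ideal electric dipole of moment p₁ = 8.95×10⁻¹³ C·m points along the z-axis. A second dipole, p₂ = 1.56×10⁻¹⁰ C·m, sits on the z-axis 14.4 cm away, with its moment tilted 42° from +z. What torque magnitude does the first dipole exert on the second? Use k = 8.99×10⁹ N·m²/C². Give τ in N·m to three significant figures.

τ ≈ 5.63×10⁻¹⁰ N·m

The second dipole sits on the axis of the first, so the field there is axial: E₁ = 2kp₁/r³ along +z.
E₁ = 2(8.99×10⁹)(8.95×10⁻¹³)/(0.144)³ = 5.389 N/C.
Torque on the second dipole: τ = p₂ E₁ sinθ.
τ = (1.56×10⁻¹⁰)(5.389)·sin42° = 5.625×10⁻¹⁰ N·m.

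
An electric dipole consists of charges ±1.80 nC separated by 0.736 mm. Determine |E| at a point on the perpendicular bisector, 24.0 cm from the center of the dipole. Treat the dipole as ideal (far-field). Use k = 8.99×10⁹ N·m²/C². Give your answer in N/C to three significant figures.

Dipole moment p = qd = (1.80×10⁻⁹ C)(7.36×10⁻⁴ m) = 1.325×10⁻¹² C·m.
On the perpendicular bisector E = kp/r³ (half the axial value at the same distance).
E = (8.99×10⁹)(1.325×10⁻¹²) / (0.240)³ = 0.8617 N/C.

E ≈ 0.862 N/C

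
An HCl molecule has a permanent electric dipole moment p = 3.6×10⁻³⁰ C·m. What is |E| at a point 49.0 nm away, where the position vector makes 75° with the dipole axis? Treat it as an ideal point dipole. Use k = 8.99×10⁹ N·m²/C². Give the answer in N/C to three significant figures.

At angle θ the dipole field magnitude is E = (kp/r³)·√(1 + 3cos²θ).
kp/r³ = (8.99×10⁹)(3.60×10⁻³⁰) / (4.90×10⁻⁸)³ = 275.1 N/C.
√(1 + 3cos²75°) = √(1 + 3·0.0670) = √1.2010 ≈ 1.0959.
E ≈ 275.1 × 1.096 = 301.5 N/C.

E ≈ 301 N/C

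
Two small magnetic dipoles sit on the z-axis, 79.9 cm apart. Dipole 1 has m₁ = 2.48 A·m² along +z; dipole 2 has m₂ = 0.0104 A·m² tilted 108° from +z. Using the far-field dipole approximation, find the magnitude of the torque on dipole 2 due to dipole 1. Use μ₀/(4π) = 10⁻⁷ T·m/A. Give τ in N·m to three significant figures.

Dipole B is on the axis of dipole A, so B₁ there is axial: B₁ = (μ₀/4π)·2m₁/r³ along +z.
B₁ = 2(10⁻⁷)(2.48)/(0.799)³ = 9.724×10⁻⁷ T.
τ = m₂ B₁ sinθ.
τ = (0.0104)(9.724×10⁻⁷)·sin108° = 9.618×10⁻⁹ N·m.

τ ≈ 9.62×10⁻⁹ N·m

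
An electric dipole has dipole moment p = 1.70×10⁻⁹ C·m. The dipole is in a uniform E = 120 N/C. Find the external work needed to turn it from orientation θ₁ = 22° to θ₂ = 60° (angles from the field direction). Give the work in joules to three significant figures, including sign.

W ≈ 8.71×10⁻⁸ J

W_ext = ΔU = U(θ₂) − U(θ₁) = −pE cosθ₂ − (−pE cosθ₁) = pE(cosθ₁ − cosθ₂).
W = (1.70×10⁻⁹)(120)·(cos22° − cos60°) = (2.040×10⁻⁷)·(+0.4272) = 8.715×10⁻⁸ J.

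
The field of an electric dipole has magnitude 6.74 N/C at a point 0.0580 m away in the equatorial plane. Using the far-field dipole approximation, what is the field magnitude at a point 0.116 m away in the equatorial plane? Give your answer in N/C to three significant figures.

E ≈ 0.842 N/C

Dipole fields scale as 1/r³ in the far field; the geometry is the same at both points.
E₂ = E₁ · (r₁/r₂)³ = 6.74 · (0.0580/0.116)³.
(r₁/r₂)³ = (0.5)³ = 0.125.
E₂ ≈ 0.8425 N/C.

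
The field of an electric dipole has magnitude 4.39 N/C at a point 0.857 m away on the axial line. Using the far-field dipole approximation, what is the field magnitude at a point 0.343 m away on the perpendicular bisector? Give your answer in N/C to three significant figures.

E ≈ 34.2 N/C

Dipole fields scale as 1/r³ in the far field.
The axial field is twice the equatorial field at the same r, so the geometry factor is 1/2.
E₂ = E₁ · (1/2) · (r₁/r₂)³ = 4.39 · 0.5 · (0.857/0.343)³.
(r₁/r₂)³ = (2.499)³ = 15.6.
E₂ ≈ 34.24 N/C.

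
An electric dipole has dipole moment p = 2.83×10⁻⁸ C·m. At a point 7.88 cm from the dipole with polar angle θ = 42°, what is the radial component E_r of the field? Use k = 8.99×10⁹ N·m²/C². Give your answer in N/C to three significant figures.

E_r ≈ 7.73×10⁵ N/C

For a dipole, E_r = (2kp cosθ)/r³.
kp/r³ = (8.99×10⁹)(2.83×10⁻⁸)/(0.0788)³ = 5.200×10⁵ N/C.
E_r = 2·5.200×10⁵·cos42° = 7.728×10⁵ N/C.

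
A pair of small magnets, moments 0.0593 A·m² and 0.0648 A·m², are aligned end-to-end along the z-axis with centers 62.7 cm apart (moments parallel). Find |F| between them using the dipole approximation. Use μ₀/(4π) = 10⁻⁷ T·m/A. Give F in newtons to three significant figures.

F ≈ 1.49×10⁻⁸ N

On-axis B of dipole 1: B = (μ₀/4π)·2m₁/r³. Force on dipole 2: F = m₂·dB/dr.
dB/dr = −(μ₀/4π)·6m₁/r⁴, so |F| = (μ₀/4π)·6m₁m₂/r⁴.
F = 6(10⁻⁷)(0.0593)(0.0648)/(0.627)⁴ = 1.492×10⁻⁸ N.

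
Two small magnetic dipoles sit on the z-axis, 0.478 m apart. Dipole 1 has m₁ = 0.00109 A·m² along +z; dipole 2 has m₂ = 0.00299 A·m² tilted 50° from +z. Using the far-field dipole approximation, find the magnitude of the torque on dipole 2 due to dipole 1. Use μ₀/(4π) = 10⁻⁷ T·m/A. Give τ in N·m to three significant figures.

Dipole B is on the axis of dipole A, so B₁ there is axial: B₁ = (μ₀/4π)·2m₁/r³ along +z.
B₁ = 2(10⁻⁷)(0.00109)/(0.478)³ = 1.996×10⁻⁹ T.
τ = m₂ B₁ sinθ.
τ = (0.00299)(1.996×10⁻⁹)·sin50° = 4.572×10⁻¹² N·m.

τ ≈ 4.57×10⁻¹² N·m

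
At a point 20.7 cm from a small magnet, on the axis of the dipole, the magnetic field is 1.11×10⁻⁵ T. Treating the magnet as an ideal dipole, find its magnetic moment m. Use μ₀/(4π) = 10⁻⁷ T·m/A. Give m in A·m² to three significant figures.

m ≈ 0.492 A·m²

On axis B = (μ₀/4π)·2m/r³, so m = Br³·4π/(μ₀·2).
m = (1.11×10⁻⁵)·(0.207)³ / (2·10⁻⁷) = 0.4923 A·m².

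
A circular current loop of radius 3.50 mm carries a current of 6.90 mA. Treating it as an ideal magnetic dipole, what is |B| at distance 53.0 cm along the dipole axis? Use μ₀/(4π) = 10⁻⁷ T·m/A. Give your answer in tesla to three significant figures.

B ≈ 3.57×10⁻¹³ T

Magnetic moment m = IA = Iπa² = (0.00690)·π·(0.00350)² = 2.655×10⁻⁷ A·m².
On axis B = (μ₀/4π)·2m/r³.
B = 2·(10⁻⁷)·(2.655×10⁻⁷) / (0.530)³ = 3.567×10⁻¹³ T.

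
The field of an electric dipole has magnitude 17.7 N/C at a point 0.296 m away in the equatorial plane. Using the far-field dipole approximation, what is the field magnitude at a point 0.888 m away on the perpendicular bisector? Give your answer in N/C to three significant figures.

E ≈ 0.656 N/C

Dipole fields scale as 1/r³ in the far field; the geometry is the same at both points.
E₂ = E₁ · (r₁/r₂)³ = 17.7 · (0.296/0.888)³.
(r₁/r₂)³ = (0.3333)³ = 0.03704.
E₂ ≈ 0.6556 N/C.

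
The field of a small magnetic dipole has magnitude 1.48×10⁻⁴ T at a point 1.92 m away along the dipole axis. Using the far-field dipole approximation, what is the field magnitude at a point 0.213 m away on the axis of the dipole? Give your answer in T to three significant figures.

Dipole fields scale as 1/r³ in the far field; the geometry is the same at both points.
B₂ = B₁ · (r₁/r₂)³ = 1.48×10⁻⁴ · (1.92/0.213)³.
(r₁/r₂)³ = (9.014)³ = 732.4.
B₂ ≈ 0.1084 T.

B ≈ 0.108 T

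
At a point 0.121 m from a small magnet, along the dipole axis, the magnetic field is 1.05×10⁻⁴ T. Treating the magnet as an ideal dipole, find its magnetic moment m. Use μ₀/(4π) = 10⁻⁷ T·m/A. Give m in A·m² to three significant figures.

On axis B = (μ₀/4π)·2m/r³, so m = Br³·4π/(μ₀·2).
m = (1.05×10⁻⁴)·(0.121)³ / (2·10⁻⁷) = 0.9301 A·m².

m ≈ 0.930 A·m²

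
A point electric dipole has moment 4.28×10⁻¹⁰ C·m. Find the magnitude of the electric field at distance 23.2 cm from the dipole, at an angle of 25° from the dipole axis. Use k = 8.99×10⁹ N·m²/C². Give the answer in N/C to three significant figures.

At angle θ the dipole field magnitude is E = (kp/r³)·√(1 + 3cos²θ).
kp/r³ = (8.99×10⁹)(4.28×10⁻¹⁰) / (0.232)³ = 308.1 N/C.
√(1 + 3cos²25°) = √(1 + 3·0.8214) = √3.4642 ≈ 1.8612.
E ≈ 308.1 × 1.861 = 573.5 N/C.

E ≈ 574 N/C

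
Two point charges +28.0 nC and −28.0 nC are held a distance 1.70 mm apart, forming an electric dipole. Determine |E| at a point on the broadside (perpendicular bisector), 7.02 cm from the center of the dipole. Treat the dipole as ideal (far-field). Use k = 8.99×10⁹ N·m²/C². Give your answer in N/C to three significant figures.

Dipole moment p = qd = (2.80×10⁻⁸ C)(0.00170 m) = 4.76×10⁻¹¹ C·m.
On the perpendicular bisector E = kp/r³ (half the axial value at the same distance).
E = (8.99×10⁹)(4.76×10⁻¹¹) / (0.0702)³ = 1237 N/C.

E ≈ 1240 N/C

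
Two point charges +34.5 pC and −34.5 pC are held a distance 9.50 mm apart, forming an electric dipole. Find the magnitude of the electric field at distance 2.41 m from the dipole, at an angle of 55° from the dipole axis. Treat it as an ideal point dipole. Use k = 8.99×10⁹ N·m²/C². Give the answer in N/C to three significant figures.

Dipole moment p = qd = (3.45×10⁻¹¹ C)(0.00950 m) = 3.278×10⁻¹³ C·m.
At angle θ the dipole field magnitude is E = (kp/r³)·√(1 + 3cos²θ).
kp/r³ = (8.99×10⁹)(3.278×10⁻¹³) / (2.41)³ = 2.105×10⁻⁴ N/C.
√(1 + 3cos²55°) = √(1 + 3·0.3290) = √1.9870 ≈ 1.4096.
E ≈ 2.105×10⁻⁴ × 1.410 = 2.968×10⁻⁴ N/C.

E ≈ 2.97×10⁻⁴ N/C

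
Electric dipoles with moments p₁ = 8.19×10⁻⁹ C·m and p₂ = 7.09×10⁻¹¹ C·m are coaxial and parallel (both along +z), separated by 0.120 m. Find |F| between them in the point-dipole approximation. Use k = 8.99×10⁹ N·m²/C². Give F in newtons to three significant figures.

On-axis field of dipole 1 at distance r: E = 2kp₁/r³. Force on dipole 2 is F = p₂·dE/dr (gradient along axis).
dE/dr = −6kp₁/r⁴, so |F| = 6kp₁p₂/r⁴ (attractive for aligned moments).
F = 6(8.99×10⁹)(8.19×10⁻⁹)(7.09×10⁻¹¹)/(0.120)⁴ = 1.510×10⁻⁴ N.

F ≈ 1.51×10⁻⁴ N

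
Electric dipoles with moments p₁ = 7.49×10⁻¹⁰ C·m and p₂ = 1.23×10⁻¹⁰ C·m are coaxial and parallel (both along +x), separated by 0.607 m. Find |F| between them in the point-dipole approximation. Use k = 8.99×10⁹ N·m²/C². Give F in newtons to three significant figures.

On-axis field of dipole 1 at distance r: E = 2kp₁/r³. Force on dipole 2 is F = p₂·dE/dr (gradient along axis).
dE/dr = −6kp₁/r⁴, so |F| = 6kp₁p₂/r⁴ (attractive for aligned moments).
F = 6(8.99×10⁹)(7.49×10⁻¹⁰)(1.23×10⁻¹⁰)/(0.607)⁴ = 3.661×10⁻⁸ N.

F ≈ 3.66×10⁻⁸ N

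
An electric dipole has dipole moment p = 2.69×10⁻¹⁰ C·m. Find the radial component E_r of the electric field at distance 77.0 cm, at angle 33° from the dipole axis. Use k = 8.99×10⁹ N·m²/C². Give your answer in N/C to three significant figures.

E_r ≈ 8.89 N/C

For a dipole, E_r = (2kp cosθ)/r³.
kp/r³ = (8.99×10⁹)(2.69×10⁻¹⁰)/(0.770)³ = 5.297 N/C.
E_r = 2·5.297·cos33° = 8.885 N/C.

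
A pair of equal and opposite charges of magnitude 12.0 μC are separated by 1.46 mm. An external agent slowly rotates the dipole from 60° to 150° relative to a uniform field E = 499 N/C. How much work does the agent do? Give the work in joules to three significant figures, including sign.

W ≈ 1.19×10⁻⁵ J

Dipole moment p = qd = (1.20×10⁻⁵ C)(0.00146 m) = 1.752×10⁻⁸ C·m.
W_ext = ΔU = U(θ₂) − U(θ₁) = −pE cosθ₂ − (−pE cosθ₁) = pE(cosθ₁ − cosθ₂).
W = (1.752×10⁻⁸)(499)·(cos60° − cos150°) = (8.742×10⁻⁶)·(+1.3660) = 1.194×10⁻⁵ J.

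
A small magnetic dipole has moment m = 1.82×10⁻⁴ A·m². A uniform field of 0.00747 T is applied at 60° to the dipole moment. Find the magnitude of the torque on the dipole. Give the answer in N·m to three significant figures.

Torque on a magnetic dipole: τ = mB sinθ.
τ = (1.82×10⁻⁴)(0.00747)·sin60° = 1.177×10⁻⁶ N·m.

τ ≈ 1.18×10⁻⁶ N·m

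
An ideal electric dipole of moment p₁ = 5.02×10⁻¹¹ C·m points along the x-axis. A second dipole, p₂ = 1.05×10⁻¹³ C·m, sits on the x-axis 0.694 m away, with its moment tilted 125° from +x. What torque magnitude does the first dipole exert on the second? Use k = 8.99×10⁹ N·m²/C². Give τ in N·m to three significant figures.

The second dipole sits on the axis of the first, so the field there is axial: E₁ = 2kp₁/r³ along +x.
E₁ = 2(8.99×10⁹)(5.02×10⁻¹¹)/(0.694)³ = 2.700 N/C.
Torque on the second dipole: τ = p₂ E₁ sinθ.
τ = (1.05×10⁻¹³)(2.700)·sin125° = 2.323×10⁻¹³ N·m.

τ ≈ 2.32×10⁻¹³ N·m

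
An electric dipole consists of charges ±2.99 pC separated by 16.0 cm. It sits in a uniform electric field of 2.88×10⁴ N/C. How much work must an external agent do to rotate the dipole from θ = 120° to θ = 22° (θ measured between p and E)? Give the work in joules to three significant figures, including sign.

W ≈ -1.97×10⁻⁸ J

Dipole moment p = qd = (2.99×10⁻¹² C)(0.160 m) = 4.784×10⁻¹³ C·m.
W_ext = ΔU = U(θ₂) − U(θ₁) = −pE cosθ₂ − (−pE cosθ₁) = pE(cosθ₁ − cosθ₂).
W = (4.784×10⁻¹³)(2.88×10⁴)·(cos120° − cos22°) = (1.378×10⁻⁸)·(-1.4272) = -1.966×10⁻⁸ J.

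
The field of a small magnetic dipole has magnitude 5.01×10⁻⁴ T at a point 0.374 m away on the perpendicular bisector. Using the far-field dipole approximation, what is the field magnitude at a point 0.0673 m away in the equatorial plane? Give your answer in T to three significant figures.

B ≈ 0.0860 T

Dipole fields scale as 1/r³ in the far field; the geometry is the same at both points.
B₂ = B₁ · (r₁/r₂)³ = 5.01×10⁻⁴ · (0.374/0.0673)³.
(r₁/r₂)³ = (5.557)³ = 171.6.
B₂ ≈ 0.08598 T.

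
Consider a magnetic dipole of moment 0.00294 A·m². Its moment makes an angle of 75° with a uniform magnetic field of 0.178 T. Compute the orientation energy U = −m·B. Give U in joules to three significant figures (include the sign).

U = −m·B = −mB cosθ.
U = −(0.00294)(0.178)·cos75° = -1.354×10⁻⁴ J.

U ≈ -1.35×10⁻⁴ J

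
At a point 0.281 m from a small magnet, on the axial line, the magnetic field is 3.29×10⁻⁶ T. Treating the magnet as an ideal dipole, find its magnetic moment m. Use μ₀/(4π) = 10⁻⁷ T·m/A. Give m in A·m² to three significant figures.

m ≈ 0.365 A·m²

On axis B = (μ₀/4π)·2m/r³, so m = Br³·4π/(μ₀·2).
m = (3.29×10⁻⁶)·(0.281)³ / (2·10⁻⁷) = 0.3650 A·m².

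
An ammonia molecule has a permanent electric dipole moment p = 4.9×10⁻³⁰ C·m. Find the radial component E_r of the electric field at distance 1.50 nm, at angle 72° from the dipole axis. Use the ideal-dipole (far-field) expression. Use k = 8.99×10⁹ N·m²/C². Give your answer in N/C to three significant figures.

E_r ≈ 8.07×10⁶ N/C

For a dipole, E_r = (2kp cosθ)/r³.
kp/r³ = (8.99×10⁹)(4.90×10⁻³⁰)/(1.50×10⁻⁹)³ = 1.305×10⁷ N/C.
E_r = 2·1.305×10⁷·cos72° = 8.067×10⁶ N/C.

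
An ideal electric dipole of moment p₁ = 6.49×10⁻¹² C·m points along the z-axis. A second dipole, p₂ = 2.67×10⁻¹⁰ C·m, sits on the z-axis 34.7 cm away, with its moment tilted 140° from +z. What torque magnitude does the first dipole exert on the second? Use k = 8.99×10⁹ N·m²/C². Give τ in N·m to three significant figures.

τ ≈ 4.79×10⁻¹⁰ N·m

The second dipole sits on the axis of the first, so the field there is axial: E₁ = 2kp₁/r³ along +z.
E₁ = 2(8.99×10⁹)(6.49×10⁻¹²)/(0.347)³ = 2.793 N/C.
Torque on the second dipole: τ = p₂ E₁ sinθ.
τ = (2.67×10⁻¹⁰)(2.793)·sin140° = 4.793×10⁻¹⁰ N·m.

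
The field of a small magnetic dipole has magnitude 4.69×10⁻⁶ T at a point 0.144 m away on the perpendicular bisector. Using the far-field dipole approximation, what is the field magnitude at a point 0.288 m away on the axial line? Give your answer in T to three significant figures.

B ≈ 1.17×10⁻⁶ T

Dipole fields scale as 1/r³ in the far field.
The axial field is twice the equatorial field at the same r, so the geometry factor is 2/1.
B₂ = B₁ · (2/1) · (r₁/r₂)³ = 4.69×10⁻⁶ · 2 · (0.144/0.288)³.
(r₁/r₂)³ = (0.5)³ = 0.125.
B₂ ≈ 1.172×10⁻⁶ T.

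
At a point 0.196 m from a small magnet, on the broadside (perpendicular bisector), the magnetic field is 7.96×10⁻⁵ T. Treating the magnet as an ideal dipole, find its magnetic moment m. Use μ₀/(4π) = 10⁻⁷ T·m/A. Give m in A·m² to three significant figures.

In the equatorial plane B = (μ₀/4π)·m/r³, so m = Br³·4π/(μ₀).
m = (7.96×10⁻⁵)·(0.196)³ / (10⁻⁷) = 5.994 A·m².

m ≈ 5.99 A·m²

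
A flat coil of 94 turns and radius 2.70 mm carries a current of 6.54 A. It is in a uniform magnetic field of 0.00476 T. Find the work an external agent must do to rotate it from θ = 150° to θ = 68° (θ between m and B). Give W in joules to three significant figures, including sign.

W ≈ -8.31×10⁻⁵ J

m = NIA = NIπa² = 94·(6.54)·π·(0.00270)² = 0.01408 A·m².
W_ext = ΔU = −mB cosθ₂ + mB cosθ₁ = mB(cosθ₁ − cosθ₂).
W = (0.01408)(0.00476)·(cos150° − cos68°) = (6.702×10⁻⁵)·(-1.2406) = -8.315×10⁻⁵ J.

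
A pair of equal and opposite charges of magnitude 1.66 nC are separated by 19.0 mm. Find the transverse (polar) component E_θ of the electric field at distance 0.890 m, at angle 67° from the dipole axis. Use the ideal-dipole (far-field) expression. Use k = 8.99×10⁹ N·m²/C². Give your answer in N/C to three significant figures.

Dipole moment p = qd = (1.66×10⁻⁹ C)(0.0190 m) = 3.154×10⁻¹¹ C·m.
For a dipole, E_θ = (kp sinθ)/r³.
kp/r³ = (8.99×10⁹)(3.154×10⁻¹¹)/(0.890)³ = 0.4022 N/C.
E_θ = 0.4022·sin67° = 0.3702 N/C.

E_θ ≈ 0.370 N/C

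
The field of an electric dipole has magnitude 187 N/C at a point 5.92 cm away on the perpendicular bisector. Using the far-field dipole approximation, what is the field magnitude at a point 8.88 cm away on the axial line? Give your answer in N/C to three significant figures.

E ≈ 111 N/C

Dipole fields scale as 1/r³ in the far field.
The axial field is twice the equatorial field at the same r, so the geometry factor is 2/1.
E₂ = E₁ · (2/1) · (r₁/r₂)³ = 187 · 2 · (5.92/8.88)³.
(r₁/r₂)³ = (0.6667)³ = 0.2963.
E₂ ≈ 110.8 N/C.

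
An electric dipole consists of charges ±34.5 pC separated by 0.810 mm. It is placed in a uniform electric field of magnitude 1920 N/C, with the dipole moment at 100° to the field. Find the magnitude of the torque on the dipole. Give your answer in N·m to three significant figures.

Dipole moment p = qd = (3.45×10⁻¹¹ C)(8.10×10⁻⁴ m) = 2.795×10⁻¹⁴ C·m.
Torque on an electric dipole: τ = pE sinθ.
τ = (2.795×10⁻¹⁴)(1920)·sin100° = 5.285×10⁻¹¹ N·m.

τ ≈ 5.28×10⁻¹¹ N·m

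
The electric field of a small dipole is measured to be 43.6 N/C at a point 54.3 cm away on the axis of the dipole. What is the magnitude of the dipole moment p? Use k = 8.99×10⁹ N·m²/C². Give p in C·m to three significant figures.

p ≈ 3.88×10⁻¹⁰ C·m

On axis E = 2kp/r³, so p = Er³/(2k).
p = (43.6)·(0.543)³ / (2·8.99×10⁹) = 3.882×10⁻¹⁰ C·m.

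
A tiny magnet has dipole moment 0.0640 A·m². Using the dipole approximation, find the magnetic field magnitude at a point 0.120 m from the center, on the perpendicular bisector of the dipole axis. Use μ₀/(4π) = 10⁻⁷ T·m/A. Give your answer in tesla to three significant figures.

B ≈ 3.70×10⁻⁶ T

In the equatorial plane B = (μ₀/4π)·m/r³ (half the axial value).
B = (10⁻⁷)·(0.0640) / (0.120)³ = 3.704×10⁻⁶ T.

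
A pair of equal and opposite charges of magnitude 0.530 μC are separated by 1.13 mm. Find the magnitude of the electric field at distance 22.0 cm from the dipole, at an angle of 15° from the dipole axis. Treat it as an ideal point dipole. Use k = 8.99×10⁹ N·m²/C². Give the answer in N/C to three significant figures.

Dipole moment p = qd = (5.30×10⁻⁷ C)(0.00113 m) = 5.989×10⁻¹⁰ C·m.
At angle θ the dipole field magnitude is E = (kp/r³)·√(1 + 3cos²θ).
kp/r³ = (8.99×10⁹)(5.989×10⁻¹⁰) / (0.220)³ = 505.6 N/C.
√(1 + 3cos²15°) = √(1 + 3·0.9330) = √3.7990 ≈ 1.9491.
E ≈ 505.6 × 1.949 = 985.6 N/C.

E ≈ 986 N/C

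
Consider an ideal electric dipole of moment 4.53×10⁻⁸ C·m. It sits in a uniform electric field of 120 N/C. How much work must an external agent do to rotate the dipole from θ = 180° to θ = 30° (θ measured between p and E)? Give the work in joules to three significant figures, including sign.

W_ext = ΔU = U(θ₂) − U(θ₁) = −pE cosθ₂ − (−pE cosθ₁) = pE(cosθ₁ − cosθ₂).
W = (4.53×10⁻⁸)(120)·(cos180° − cos30°) = (5.436×10⁻⁶)·(-1.8660) = -1.014×10⁻⁵ J.

W ≈ -1.01×10⁻⁵ J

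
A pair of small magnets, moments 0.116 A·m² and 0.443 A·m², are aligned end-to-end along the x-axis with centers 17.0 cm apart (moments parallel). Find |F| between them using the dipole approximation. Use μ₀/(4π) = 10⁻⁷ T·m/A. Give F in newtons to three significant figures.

On-axis B of dipole 1: B = (μ₀/4π)·2m₁/r³. Force on dipole 2: F = m₂·dB/dr.
dB/dr = −(μ₀/4π)·6m₁/r⁴, so |F| = (μ₀/4π)·6m₁m₂/r⁴.
F = 6(10⁻⁷)(0.116)(0.443)/(0.170)⁴ = 3.692×10⁻⁵ N.

F ≈ 3.69×10⁻⁵ N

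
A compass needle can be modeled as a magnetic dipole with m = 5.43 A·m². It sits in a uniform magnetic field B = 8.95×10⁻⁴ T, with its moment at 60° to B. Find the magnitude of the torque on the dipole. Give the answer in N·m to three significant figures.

Torque on a magnetic dipole: τ = mB sinθ.
τ = (5.43)(8.95×10⁻⁴)·sin60° = 0.004209 N·m.

τ ≈ 0.00421 N·m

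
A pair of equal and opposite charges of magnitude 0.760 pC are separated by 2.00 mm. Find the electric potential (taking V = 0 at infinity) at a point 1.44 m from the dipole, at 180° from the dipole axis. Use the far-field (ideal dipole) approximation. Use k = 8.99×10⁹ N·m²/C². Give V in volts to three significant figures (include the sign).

V ≈ -6.59×10⁻⁶ V

Dipole moment p = qd = (7.60×10⁻¹³ C)(0.00200 m) = 1.52×10⁻¹⁵ C·m.
The dipole potential is V = kp cosθ / r².
V = (8.99×10⁹)(1.52×10⁻¹⁵)·cos180° / (1.44)² = -6.590×10⁻⁶ V.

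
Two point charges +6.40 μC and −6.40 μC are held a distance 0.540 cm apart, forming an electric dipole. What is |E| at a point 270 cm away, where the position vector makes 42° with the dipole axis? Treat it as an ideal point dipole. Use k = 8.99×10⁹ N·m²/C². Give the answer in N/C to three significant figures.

E ≈ 25.7 N/C

Dipole moment p = qd = (6.40×10⁻⁶ C)(0.00540 m) = 3.456×10⁻⁸ C·m.
At angle θ the dipole field magnitude is E = (kp/r³)·√(1 + 3cos²θ).
kp/r³ = (8.99×10⁹)(3.456×10⁻⁸) / (2.70)³ = 15.78 N/C.
√(1 + 3cos²42°) = √(1 + 3·0.5523) = √2.6568 ≈ 1.6300.
E ≈ 15.78 × 1.630 = 25.73 N/C.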